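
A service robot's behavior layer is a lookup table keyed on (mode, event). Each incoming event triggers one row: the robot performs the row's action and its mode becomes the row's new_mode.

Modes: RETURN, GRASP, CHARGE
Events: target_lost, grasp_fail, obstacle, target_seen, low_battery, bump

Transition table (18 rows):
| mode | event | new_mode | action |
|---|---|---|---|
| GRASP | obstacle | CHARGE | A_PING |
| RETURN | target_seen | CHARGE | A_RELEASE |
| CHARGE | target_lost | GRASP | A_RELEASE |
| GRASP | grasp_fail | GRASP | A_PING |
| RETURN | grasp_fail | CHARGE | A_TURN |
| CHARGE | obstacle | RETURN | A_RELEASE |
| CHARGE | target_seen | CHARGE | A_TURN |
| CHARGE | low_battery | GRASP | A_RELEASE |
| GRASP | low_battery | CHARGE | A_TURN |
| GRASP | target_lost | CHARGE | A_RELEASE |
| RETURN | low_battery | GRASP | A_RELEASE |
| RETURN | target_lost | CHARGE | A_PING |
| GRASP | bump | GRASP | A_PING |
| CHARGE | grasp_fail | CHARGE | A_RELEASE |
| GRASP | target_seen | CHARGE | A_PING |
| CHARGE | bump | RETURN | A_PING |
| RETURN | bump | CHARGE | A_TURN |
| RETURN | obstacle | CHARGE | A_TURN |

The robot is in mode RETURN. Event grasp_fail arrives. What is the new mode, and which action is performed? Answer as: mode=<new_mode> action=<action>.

current mode = RETURN; filter table to that mode:
  (RETURN, target_seen) → (CHARGE, A_RELEASE)
  (RETURN, grasp_fail) → (CHARGE, A_TURN)  ← event matches
  (RETURN, low_battery) → (GRASP, A_RELEASE)
  (RETURN, target_lost) → (CHARGE, A_PING)
  (RETURN, bump) → (CHARGE, A_TURN)
  (RETURN, obstacle) → (CHARGE, A_TURN)
event = grasp_fail selects (CHARGE, A_TURN)

mode=CHARGE action=A_TURN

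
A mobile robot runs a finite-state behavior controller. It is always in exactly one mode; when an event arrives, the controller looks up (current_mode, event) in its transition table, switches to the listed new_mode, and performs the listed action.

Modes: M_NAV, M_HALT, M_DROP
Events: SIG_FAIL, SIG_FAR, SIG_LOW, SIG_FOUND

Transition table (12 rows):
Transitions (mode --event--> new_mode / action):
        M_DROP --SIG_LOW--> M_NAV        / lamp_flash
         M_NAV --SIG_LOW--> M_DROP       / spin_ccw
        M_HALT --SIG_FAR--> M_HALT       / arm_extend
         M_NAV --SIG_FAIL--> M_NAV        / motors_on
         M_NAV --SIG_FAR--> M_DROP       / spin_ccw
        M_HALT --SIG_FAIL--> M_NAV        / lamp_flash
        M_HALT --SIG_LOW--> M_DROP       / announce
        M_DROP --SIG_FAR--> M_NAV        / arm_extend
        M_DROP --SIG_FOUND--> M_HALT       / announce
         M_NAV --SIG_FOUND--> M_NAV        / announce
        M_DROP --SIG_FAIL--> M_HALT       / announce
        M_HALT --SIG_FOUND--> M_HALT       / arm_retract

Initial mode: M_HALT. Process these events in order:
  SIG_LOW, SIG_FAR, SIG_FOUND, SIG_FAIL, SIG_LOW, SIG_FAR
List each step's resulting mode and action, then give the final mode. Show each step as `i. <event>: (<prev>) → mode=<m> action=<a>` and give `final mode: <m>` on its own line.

final mode: M_NAV

1. SIG_LOW: (M_HALT) → mode=M_DROP action=announce
2. SIG_FAR: (M_DROP) → mode=M_NAV action=arm_extend
3. SIG_FOUND: (M_NAV) → mode=M_NAV action=announce
4. SIG_FAIL: (M_NAV) → mode=M_NAV action=motors_on
5. SIG_LOW: (M_NAV) → mode=M_DROP action=spin_ccw
6. SIG_FAR: (M_DROP) → mode=M_NAV action=arm_extend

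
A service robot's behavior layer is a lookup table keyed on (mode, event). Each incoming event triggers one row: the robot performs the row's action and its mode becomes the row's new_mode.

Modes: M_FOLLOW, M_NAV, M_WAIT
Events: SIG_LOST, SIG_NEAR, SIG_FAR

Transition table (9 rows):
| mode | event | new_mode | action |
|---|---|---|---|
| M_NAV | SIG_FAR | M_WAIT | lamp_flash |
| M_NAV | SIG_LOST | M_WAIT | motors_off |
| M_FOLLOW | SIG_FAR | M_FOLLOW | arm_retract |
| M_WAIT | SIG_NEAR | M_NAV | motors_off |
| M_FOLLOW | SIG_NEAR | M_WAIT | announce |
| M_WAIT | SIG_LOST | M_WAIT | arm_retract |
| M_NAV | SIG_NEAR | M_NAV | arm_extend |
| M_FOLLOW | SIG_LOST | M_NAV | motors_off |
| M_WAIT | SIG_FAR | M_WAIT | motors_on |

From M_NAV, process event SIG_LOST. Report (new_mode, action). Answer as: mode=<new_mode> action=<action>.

current mode = M_NAV; filter table to that mode:
  (M_NAV, SIG_FAR) → (M_WAIT, lamp_flash)
  (M_NAV, SIG_LOST) → (M_WAIT, motors_off)  ← event matches
  (M_NAV, SIG_NEAR) → (M_NAV, arm_extend)
event = SIG_LOST selects (M_WAIT, motors_off)

mode=M_WAIT action=motors_off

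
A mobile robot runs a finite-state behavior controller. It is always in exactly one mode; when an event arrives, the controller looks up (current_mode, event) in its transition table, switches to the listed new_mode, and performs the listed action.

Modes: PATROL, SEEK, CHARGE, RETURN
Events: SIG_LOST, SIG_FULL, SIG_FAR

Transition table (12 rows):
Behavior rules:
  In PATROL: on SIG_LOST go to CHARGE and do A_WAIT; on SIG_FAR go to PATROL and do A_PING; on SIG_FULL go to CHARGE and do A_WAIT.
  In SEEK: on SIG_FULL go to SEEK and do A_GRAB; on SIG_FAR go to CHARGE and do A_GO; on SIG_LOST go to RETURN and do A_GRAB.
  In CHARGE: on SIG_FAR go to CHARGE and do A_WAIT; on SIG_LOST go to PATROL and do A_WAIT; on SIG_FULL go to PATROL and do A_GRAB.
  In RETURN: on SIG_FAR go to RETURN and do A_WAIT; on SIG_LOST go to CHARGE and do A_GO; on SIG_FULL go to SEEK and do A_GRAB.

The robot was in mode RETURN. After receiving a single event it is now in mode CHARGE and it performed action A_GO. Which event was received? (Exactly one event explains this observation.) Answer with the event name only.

try SIG_LOST: (RETURN, SIG_LOST) → (CHARGE, A_GO)  ← matches
try SIG_FULL: (RETURN, SIG_FULL) → (SEEK, A_GRAB)
try SIG_FAR: (RETURN, SIG_FAR) → (RETURN, A_WAIT)

SIG_LOST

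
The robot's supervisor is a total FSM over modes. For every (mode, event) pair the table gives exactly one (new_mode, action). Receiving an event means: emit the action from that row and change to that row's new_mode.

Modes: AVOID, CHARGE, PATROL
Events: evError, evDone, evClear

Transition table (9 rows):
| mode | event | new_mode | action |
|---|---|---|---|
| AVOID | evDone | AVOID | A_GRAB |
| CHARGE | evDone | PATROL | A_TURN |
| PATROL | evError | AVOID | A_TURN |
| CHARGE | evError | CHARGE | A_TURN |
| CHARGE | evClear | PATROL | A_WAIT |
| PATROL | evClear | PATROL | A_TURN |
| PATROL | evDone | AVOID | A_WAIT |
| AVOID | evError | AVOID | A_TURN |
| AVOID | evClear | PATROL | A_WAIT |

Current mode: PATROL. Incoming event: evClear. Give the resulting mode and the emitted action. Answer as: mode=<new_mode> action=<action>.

current mode = PATROL; filter table to that mode:
  (PATROL, evError) → (AVOID, A_TURN)
  (PATROL, evClear) → (PATROL, A_TURN)  ← event matches
  (PATROL, evDone) → (AVOID, A_WAIT)
event = evClear selects (PATROL, A_TURN)

mode=PATROL action=A_TURN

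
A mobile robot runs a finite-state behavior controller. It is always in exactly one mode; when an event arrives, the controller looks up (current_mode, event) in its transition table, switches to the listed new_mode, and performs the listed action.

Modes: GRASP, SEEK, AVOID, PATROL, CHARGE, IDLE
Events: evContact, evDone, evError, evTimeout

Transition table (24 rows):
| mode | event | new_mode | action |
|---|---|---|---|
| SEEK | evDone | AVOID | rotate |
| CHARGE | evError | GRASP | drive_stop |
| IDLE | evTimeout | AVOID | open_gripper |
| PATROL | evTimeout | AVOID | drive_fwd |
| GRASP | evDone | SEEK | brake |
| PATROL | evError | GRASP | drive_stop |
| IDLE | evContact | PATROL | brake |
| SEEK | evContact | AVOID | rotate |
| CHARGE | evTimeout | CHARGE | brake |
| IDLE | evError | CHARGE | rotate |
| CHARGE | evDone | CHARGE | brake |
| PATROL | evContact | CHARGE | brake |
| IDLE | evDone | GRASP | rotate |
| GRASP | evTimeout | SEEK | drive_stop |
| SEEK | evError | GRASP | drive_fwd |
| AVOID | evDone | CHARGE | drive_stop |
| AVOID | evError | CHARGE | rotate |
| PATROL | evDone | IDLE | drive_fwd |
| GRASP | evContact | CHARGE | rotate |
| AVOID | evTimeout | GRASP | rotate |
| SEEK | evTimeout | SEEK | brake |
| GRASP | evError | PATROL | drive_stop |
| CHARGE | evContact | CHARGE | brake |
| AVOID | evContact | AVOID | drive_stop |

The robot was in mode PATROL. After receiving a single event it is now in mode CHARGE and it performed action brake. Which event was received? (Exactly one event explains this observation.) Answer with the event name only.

try evContact: (PATROL, evContact) → (CHARGE, brake)  ← matches
try evDone: (PATROL, evDone) → (IDLE, drive_fwd)
try evError: (PATROL, evError) → (GRASP, drive_stop)
try evTimeout: (PATROL, evTimeout) → (AVOID, drive_fwd)

evContact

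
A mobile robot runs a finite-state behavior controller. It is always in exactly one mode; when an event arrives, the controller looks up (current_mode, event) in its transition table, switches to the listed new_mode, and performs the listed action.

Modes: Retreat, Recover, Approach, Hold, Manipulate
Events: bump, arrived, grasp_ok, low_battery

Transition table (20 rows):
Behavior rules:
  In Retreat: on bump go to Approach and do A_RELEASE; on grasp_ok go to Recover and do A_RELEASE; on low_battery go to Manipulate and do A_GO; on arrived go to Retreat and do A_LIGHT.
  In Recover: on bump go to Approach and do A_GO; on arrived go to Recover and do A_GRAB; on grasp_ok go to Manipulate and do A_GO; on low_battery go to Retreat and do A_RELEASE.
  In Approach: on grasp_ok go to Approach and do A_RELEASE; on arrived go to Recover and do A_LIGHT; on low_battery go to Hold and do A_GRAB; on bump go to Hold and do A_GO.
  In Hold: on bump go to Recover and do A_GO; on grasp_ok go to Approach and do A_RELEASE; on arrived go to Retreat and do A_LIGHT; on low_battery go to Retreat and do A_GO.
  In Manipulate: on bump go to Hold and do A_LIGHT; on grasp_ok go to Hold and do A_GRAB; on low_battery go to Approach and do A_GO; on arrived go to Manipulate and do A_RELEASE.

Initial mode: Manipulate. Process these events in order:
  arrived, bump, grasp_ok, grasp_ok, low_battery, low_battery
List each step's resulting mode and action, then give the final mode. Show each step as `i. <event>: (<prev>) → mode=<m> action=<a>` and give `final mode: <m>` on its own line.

final mode: Retreat

1. arrived: (Manipulate) → mode=Manipulate action=A_RELEASE
2. bump: (Manipulate) → mode=Hold action=A_LIGHT
3. grasp_ok: (Hold) → mode=Approach action=A_RELEASE
4. grasp_ok: (Approach) → mode=Approach action=A_RELEASE
5. low_battery: (Approach) → mode=Hold action=A_GRAB
6. low_battery: (Hold) → mode=Retreat action=A_GO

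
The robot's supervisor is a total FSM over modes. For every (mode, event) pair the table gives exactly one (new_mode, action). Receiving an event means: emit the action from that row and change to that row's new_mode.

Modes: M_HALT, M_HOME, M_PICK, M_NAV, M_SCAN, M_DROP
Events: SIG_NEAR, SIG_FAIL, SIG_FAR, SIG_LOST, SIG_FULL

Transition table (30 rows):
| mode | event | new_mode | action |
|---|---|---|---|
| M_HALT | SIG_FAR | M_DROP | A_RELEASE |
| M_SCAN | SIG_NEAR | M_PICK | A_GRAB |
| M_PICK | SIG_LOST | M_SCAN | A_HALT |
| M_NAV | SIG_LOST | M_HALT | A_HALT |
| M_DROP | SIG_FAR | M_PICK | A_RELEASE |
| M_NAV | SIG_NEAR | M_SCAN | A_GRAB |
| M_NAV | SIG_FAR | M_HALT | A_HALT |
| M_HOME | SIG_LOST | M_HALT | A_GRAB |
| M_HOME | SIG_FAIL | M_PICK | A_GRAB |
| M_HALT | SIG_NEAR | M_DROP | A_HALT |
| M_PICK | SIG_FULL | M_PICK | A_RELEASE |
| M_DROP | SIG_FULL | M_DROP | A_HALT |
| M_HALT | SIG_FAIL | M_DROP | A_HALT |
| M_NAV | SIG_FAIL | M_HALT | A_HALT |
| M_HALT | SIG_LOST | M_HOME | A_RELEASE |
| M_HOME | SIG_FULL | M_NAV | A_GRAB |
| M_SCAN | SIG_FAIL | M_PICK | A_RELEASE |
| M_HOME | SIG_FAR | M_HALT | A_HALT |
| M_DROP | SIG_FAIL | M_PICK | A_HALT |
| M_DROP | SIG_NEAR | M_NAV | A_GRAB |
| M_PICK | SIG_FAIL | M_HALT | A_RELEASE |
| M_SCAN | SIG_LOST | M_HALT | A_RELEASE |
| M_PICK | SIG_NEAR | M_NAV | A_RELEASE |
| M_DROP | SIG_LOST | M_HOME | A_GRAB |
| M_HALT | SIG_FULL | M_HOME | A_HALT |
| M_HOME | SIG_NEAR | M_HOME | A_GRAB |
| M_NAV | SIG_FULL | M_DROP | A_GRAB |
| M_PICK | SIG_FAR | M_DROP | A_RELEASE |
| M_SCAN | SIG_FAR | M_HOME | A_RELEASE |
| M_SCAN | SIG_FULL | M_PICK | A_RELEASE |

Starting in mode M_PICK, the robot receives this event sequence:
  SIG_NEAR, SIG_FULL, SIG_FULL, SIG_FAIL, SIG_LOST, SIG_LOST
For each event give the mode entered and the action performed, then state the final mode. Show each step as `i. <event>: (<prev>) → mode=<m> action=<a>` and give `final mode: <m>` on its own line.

1. SIG_NEAR: (M_PICK) → mode=M_NAV action=A_RELEASE
2. SIG_FULL: (M_NAV) → mode=M_DROP action=A_GRAB
3. SIG_FULL: (M_DROP) → mode=M_DROP action=A_HALT
4. SIG_FAIL: (M_DROP) → mode=M_PICK action=A_HALT
5. SIG_LOST: (M_PICK) → mode=M_SCAN action=A_HALT
6. SIG_LOST: (M_SCAN) → mode=M_HALT action=A_RELEASE

final mode: M_HALT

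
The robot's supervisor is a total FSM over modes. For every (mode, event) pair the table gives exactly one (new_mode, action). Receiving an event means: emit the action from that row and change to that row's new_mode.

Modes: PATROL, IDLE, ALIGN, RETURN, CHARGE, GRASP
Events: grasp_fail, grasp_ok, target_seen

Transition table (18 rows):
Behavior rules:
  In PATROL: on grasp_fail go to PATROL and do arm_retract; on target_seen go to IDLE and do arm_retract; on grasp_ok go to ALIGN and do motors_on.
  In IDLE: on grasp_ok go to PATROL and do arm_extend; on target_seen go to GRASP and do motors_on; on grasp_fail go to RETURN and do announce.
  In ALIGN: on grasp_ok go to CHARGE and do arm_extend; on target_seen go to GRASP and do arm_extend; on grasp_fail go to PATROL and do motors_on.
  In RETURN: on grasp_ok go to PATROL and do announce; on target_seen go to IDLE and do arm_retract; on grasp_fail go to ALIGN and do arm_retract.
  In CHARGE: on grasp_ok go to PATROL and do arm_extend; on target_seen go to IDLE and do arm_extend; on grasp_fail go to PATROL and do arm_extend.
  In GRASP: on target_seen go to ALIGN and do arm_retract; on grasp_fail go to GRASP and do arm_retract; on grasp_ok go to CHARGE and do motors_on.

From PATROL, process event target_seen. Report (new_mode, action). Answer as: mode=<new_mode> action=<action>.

mode=IDLE action=arm_retract

current mode = PATROL; filter table to that mode:
  (PATROL, grasp_fail) → (PATROL, arm_retract)
  (PATROL, target_seen) → (IDLE, arm_retract)  ← event matches
  (PATROL, grasp_ok) → (ALIGN, motors_on)
event = target_seen selects (IDLE, arm_retract)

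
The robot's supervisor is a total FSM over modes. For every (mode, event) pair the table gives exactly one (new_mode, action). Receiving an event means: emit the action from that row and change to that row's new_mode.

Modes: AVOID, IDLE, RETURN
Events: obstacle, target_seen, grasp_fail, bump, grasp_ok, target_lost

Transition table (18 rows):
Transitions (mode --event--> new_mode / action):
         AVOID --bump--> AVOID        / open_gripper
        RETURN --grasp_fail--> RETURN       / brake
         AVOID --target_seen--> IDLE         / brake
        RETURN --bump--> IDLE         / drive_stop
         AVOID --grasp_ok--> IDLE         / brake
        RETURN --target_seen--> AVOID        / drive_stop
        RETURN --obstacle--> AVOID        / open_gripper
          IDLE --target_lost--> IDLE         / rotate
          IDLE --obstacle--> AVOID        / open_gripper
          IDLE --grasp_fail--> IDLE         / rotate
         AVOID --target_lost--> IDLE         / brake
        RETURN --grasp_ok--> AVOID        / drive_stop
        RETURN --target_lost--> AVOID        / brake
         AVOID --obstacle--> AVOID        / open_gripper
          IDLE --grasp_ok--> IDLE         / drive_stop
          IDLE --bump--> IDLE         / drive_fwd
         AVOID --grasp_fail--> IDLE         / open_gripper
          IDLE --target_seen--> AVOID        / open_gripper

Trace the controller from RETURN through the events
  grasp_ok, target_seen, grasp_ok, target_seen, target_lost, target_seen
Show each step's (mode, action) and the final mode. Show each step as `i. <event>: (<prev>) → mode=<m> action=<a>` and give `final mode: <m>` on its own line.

final mode: AVOID

1. grasp_ok: (RETURN) → mode=AVOID action=drive_stop
2. target_seen: (AVOID) → mode=IDLE action=brake
3. grasp_ok: (IDLE) → mode=IDLE action=drive_stop
4. target_seen: (IDLE) → mode=AVOID action=open_gripper
5. target_lost: (AVOID) → mode=IDLE action=brake
6. target_seen: (IDLE) → mode=AVOID action=open_gripper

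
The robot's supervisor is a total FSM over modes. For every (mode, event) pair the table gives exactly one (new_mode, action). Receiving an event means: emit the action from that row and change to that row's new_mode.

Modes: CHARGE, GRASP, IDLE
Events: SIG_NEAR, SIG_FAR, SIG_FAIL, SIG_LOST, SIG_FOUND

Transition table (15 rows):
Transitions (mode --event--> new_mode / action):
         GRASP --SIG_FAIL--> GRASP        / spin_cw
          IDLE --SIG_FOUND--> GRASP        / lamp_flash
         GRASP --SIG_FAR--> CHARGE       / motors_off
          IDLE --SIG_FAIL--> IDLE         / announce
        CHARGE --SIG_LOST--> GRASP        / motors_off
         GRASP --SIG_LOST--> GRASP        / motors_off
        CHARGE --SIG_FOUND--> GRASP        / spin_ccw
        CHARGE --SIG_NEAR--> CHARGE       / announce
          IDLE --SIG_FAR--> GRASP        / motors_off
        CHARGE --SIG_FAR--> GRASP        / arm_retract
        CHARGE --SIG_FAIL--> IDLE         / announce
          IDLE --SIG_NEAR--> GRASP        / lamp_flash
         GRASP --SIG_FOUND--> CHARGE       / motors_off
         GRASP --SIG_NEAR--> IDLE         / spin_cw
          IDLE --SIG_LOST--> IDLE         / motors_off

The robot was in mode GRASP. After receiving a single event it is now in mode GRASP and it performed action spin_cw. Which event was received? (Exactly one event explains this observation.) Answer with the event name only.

SIG_FAIL

try SIG_NEAR: (GRASP, SIG_NEAR) → (IDLE, spin_cw)
try SIG_FAR: (GRASP, SIG_FAR) → (CHARGE, motors_off)
try SIG_FAIL: (GRASP, SIG_FAIL) → (GRASP, spin_cw)  ← matches
try SIG_LOST: (GRASP, SIG_LOST) → (GRASP, motors_off)
try SIG_FOUND: (GRASP, SIG_FOUND) → (CHARGE, motors_off)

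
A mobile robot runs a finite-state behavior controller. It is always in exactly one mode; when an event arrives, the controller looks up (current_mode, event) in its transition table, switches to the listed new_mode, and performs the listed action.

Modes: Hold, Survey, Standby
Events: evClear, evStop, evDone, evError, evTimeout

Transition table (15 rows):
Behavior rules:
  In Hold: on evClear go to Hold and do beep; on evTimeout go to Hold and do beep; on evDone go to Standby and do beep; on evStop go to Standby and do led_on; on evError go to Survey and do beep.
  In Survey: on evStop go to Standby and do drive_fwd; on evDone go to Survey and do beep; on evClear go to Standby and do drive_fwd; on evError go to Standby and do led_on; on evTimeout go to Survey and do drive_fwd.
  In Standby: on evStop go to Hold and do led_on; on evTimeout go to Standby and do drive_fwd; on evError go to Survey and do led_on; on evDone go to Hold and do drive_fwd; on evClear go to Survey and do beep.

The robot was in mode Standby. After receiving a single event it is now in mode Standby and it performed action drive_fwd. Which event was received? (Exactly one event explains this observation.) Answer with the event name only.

try evClear: (Standby, evClear) → (Survey, beep)
try evStop: (Standby, evStop) → (Hold, led_on)
try evDone: (Standby, evDone) → (Hold, drive_fwd)
try evError: (Standby, evError) → (Survey, led_on)
try evTimeout: (Standby, evTimeout) → (Standby, drive_fwd)  ← matches

evTimeout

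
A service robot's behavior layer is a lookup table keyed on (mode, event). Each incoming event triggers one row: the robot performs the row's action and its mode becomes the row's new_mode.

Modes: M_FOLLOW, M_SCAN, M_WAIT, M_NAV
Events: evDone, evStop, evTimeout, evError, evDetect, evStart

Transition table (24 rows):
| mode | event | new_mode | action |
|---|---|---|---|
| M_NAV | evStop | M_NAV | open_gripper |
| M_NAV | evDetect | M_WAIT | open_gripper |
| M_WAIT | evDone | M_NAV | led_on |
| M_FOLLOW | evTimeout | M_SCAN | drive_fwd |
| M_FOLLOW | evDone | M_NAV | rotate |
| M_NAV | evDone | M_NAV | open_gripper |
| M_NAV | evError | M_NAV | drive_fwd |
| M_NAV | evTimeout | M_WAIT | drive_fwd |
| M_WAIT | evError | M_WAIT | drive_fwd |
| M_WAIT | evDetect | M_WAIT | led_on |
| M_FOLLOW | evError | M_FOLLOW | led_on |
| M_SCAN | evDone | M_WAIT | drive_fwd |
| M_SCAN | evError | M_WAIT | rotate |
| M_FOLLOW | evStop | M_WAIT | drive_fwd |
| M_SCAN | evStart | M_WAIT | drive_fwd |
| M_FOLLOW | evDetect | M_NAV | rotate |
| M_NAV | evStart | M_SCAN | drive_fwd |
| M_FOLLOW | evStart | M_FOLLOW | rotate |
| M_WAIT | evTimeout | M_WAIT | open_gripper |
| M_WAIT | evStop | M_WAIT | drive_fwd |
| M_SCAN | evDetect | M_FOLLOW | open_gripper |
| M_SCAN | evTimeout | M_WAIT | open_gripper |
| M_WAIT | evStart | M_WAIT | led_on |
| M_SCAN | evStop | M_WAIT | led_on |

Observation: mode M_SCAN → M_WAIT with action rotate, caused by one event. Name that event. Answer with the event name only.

try evDone: (M_SCAN, evDone) → (M_WAIT, drive_fwd)
try evStop: (M_SCAN, evStop) → (M_WAIT, led_on)
try evTimeout: (M_SCAN, evTimeout) → (M_WAIT, open_gripper)
try evError: (M_SCAN, evError) → (M_WAIT, rotate)  ← matches
try evDetect: (M_SCAN, evDetect) → (M_FOLLOW, open_gripper)
try evStart: (M_SCAN, evStart) → (M_WAIT, drive_fwd)

evError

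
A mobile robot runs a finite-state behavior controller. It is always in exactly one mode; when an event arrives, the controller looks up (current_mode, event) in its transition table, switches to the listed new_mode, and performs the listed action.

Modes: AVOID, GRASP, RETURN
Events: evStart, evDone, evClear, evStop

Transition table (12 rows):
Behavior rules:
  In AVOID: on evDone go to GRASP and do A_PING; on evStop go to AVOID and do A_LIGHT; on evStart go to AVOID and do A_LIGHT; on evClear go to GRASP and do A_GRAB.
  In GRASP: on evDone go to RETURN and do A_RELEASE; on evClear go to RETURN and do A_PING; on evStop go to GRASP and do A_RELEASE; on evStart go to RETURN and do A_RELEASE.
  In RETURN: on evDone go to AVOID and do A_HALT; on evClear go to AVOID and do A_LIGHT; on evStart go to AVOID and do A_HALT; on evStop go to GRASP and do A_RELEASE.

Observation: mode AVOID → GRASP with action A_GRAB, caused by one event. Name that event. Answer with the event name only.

try evStart: (AVOID, evStart) → (AVOID, A_LIGHT)
try evDone: (AVOID, evDone) → (GRASP, A_PING)
try evClear: (AVOID, evClear) → (GRASP, A_GRAB)  ← matches
try evStop: (AVOID, evStop) → (AVOID, A_LIGHT)

evClear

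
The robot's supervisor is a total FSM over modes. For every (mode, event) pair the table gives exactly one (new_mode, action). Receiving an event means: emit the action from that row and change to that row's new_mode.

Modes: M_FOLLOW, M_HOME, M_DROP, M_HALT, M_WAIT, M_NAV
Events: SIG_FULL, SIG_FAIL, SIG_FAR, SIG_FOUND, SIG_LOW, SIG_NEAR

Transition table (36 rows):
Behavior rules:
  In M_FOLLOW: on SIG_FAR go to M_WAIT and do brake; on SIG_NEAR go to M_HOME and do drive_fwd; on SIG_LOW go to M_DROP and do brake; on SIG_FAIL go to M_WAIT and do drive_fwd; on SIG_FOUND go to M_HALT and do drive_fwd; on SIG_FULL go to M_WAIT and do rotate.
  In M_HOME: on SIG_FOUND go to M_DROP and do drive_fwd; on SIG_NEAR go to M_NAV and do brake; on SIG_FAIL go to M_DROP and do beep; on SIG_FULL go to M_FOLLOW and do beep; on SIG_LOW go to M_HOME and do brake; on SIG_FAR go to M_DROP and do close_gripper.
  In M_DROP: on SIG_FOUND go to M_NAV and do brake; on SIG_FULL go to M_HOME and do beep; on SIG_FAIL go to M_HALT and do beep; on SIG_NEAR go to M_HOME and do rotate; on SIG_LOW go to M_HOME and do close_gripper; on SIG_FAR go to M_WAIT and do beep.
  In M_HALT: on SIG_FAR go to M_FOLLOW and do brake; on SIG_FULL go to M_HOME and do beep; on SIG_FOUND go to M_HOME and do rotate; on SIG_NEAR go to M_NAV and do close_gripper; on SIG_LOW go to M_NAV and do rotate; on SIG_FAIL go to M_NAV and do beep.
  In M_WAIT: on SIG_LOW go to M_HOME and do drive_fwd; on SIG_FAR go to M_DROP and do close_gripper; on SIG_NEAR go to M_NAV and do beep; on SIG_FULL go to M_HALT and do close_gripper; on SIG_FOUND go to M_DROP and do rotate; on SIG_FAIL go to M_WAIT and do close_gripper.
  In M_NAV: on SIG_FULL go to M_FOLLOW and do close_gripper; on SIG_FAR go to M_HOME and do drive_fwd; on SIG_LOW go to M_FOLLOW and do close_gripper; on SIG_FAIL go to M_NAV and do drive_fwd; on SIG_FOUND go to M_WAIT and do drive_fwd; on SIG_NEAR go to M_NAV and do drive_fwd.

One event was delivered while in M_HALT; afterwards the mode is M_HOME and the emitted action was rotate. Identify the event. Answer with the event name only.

try SIG_FULL: (M_HALT, SIG_FULL) → (M_HOME, beep)
try SIG_FAIL: (M_HALT, SIG_FAIL) → (M_NAV, beep)
try SIG_FAR: (M_HALT, SIG_FAR) → (M_FOLLOW, brake)
try SIG_FOUND: (M_HALT, SIG_FOUND) → (M_HOME, rotate)  ← matches
try SIG_LOW: (M_HALT, SIG_LOW) → (M_NAV, rotate)
try SIG_NEAR: (M_HALT, SIG_NEAR) → (M_NAV, close_gripper)

SIG_FOUND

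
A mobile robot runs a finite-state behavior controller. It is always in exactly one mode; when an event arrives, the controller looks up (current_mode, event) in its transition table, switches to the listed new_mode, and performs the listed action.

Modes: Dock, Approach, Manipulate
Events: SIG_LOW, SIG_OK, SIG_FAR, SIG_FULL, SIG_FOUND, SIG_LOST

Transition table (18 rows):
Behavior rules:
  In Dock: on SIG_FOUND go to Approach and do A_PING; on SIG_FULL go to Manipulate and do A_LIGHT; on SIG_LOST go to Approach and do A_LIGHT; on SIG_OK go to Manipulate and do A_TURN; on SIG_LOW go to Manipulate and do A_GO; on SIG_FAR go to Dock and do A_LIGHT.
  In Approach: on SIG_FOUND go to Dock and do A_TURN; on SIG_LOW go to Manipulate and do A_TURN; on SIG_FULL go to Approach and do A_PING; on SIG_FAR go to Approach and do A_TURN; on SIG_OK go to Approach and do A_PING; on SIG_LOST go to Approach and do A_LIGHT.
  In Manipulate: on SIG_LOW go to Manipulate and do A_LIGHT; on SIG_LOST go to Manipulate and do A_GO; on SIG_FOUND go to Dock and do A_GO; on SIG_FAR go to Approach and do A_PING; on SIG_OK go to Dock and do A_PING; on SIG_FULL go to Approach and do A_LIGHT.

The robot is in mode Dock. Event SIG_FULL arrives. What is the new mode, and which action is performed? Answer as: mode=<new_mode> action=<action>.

mode=Manipulate action=A_LIGHT

current mode = Dock; filter table to that mode:
  (Dock, SIG_FOUND) → (Approach, A_PING)
  (Dock, SIG_FULL) → (Manipulate, A_LIGHT)  ← event matches
  (Dock, SIG_LOST) → (Approach, A_LIGHT)
  (Dock, SIG_OK) → (Manipulate, A_TURN)
  (Dock, SIG_LOW) → (Manipulate, A_GO)
  (Dock, SIG_FAR) → (Dock, A_LIGHT)
event = SIG_FULL selects (Manipulate, A_LIGHT)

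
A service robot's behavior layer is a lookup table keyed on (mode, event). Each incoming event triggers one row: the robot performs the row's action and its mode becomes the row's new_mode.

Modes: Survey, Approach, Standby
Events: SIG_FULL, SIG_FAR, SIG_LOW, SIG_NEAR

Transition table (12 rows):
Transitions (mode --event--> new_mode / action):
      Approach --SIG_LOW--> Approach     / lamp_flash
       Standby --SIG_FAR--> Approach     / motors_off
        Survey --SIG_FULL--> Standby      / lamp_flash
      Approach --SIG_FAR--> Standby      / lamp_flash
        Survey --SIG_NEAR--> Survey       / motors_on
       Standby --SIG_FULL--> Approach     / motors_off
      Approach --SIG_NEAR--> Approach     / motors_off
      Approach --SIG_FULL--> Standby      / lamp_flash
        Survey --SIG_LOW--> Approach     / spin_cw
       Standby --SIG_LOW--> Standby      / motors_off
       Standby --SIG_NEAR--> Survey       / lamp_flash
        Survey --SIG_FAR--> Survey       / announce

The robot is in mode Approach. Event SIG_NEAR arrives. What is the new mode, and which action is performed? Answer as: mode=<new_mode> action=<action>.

current mode = Approach; filter table to that mode:
  (Approach, SIG_LOW) → (Approach, lamp_flash)
  (Approach, SIG_FAR) → (Standby, lamp_flash)
  (Approach, SIG_NEAR) → (Approach, motors_off)  ← event matches
  (Approach, SIG_FULL) → (Standby, lamp_flash)
event = SIG_NEAR selects (Approach, motors_off)

mode=Approach action=motors_off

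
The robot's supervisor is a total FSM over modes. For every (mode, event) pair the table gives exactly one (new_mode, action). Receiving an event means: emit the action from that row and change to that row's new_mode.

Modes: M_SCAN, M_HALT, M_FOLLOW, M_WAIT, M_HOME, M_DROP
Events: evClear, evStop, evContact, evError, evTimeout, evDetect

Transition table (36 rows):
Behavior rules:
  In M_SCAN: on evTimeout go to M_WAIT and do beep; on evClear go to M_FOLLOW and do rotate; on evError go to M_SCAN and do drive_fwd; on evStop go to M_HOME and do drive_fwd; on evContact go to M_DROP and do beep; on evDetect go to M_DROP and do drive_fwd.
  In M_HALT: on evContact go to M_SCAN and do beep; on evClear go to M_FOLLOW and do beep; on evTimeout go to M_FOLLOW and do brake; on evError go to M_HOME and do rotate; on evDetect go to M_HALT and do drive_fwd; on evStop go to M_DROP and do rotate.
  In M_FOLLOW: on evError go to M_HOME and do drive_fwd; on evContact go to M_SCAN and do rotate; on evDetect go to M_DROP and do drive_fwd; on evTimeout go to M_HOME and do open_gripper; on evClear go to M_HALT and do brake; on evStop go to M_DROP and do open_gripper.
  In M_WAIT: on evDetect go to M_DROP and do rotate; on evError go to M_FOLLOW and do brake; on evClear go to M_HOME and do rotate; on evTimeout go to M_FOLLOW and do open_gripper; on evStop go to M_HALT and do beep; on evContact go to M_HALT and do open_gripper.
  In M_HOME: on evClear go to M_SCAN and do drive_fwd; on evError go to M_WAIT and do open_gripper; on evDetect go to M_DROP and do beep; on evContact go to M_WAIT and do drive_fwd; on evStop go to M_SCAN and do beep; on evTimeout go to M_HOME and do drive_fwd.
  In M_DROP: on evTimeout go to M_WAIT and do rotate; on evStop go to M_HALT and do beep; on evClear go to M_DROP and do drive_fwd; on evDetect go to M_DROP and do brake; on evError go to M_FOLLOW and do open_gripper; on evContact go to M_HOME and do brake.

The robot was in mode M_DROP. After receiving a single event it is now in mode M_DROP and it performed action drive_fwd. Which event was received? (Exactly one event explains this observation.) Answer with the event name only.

evClear

try evClear: (M_DROP, evClear) → (M_DROP, drive_fwd)  ← matches
try evStop: (M_DROP, evStop) → (M_HALT, beep)
try evContact: (M_DROP, evContact) → (M_HOME, brake)
try evError: (M_DROP, evError) → (M_FOLLOW, open_gripper)
try evTimeout: (M_DROP, evTimeout) → (M_WAIT, rotate)
try evDetect: (M_DROP, evDetect) → (M_DROP, brake)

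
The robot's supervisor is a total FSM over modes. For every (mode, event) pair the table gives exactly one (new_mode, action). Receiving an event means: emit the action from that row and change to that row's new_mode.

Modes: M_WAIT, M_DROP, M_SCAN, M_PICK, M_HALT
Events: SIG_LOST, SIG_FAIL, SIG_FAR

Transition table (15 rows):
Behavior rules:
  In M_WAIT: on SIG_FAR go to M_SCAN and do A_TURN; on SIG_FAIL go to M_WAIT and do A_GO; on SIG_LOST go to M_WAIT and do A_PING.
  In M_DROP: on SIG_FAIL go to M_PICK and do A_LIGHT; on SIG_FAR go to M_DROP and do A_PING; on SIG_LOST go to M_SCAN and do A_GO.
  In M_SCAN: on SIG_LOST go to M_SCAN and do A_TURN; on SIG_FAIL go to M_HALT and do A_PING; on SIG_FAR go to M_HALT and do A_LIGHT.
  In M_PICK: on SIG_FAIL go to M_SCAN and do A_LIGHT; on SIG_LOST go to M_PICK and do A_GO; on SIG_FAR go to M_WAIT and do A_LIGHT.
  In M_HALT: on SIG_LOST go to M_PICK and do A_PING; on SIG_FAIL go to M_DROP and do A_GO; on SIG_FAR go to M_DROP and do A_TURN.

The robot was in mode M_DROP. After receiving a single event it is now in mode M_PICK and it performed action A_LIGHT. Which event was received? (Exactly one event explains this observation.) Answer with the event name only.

SIG_FAIL

try SIG_LOST: (M_DROP, SIG_LOST) → (M_SCAN, A_GO)
try SIG_FAIL: (M_DROP, SIG_FAIL) → (M_PICK, A_LIGHT)  ← matches
try SIG_FAR: (M_DROP, SIG_FAR) → (M_DROP, A_PING)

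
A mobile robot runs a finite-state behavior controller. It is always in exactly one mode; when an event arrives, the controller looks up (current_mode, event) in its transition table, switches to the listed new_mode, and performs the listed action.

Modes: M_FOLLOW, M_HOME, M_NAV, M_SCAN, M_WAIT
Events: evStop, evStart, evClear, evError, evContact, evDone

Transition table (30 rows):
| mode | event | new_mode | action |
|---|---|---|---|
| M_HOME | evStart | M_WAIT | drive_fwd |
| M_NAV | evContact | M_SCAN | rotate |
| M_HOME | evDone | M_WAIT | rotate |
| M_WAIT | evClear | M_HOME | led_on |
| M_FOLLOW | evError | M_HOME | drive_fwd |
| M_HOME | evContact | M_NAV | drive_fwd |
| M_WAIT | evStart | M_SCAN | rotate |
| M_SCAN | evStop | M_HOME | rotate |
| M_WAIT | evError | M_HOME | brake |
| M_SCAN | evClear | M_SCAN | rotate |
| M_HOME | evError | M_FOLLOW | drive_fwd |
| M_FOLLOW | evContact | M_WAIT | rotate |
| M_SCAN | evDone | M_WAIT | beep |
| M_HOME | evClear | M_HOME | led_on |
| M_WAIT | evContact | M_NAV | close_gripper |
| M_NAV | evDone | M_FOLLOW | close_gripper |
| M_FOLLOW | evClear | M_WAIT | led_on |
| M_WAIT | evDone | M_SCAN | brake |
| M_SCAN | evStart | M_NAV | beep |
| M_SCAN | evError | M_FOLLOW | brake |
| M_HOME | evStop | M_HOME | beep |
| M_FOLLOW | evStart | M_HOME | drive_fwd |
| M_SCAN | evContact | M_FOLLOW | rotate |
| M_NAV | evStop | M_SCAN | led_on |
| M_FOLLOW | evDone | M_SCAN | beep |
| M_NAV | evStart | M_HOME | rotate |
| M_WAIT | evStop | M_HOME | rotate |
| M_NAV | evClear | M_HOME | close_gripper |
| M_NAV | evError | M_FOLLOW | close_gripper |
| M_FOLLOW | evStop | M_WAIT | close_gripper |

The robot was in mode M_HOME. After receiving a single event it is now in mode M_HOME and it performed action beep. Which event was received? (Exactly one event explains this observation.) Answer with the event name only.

try evStop: (M_HOME, evStop) → (M_HOME, beep)  ← matches
try evStart: (M_HOME, evStart) → (M_WAIT, drive_fwd)
try evClear: (M_HOME, evClear) → (M_HOME, led_on)
try evError: (M_HOME, evError) → (M_FOLLOW, drive_fwd)
try evContact: (M_HOME, evContact) → (M_NAV, drive_fwd)
try evDone: (M_HOME, evDone) → (M_WAIT, rotate)

evStop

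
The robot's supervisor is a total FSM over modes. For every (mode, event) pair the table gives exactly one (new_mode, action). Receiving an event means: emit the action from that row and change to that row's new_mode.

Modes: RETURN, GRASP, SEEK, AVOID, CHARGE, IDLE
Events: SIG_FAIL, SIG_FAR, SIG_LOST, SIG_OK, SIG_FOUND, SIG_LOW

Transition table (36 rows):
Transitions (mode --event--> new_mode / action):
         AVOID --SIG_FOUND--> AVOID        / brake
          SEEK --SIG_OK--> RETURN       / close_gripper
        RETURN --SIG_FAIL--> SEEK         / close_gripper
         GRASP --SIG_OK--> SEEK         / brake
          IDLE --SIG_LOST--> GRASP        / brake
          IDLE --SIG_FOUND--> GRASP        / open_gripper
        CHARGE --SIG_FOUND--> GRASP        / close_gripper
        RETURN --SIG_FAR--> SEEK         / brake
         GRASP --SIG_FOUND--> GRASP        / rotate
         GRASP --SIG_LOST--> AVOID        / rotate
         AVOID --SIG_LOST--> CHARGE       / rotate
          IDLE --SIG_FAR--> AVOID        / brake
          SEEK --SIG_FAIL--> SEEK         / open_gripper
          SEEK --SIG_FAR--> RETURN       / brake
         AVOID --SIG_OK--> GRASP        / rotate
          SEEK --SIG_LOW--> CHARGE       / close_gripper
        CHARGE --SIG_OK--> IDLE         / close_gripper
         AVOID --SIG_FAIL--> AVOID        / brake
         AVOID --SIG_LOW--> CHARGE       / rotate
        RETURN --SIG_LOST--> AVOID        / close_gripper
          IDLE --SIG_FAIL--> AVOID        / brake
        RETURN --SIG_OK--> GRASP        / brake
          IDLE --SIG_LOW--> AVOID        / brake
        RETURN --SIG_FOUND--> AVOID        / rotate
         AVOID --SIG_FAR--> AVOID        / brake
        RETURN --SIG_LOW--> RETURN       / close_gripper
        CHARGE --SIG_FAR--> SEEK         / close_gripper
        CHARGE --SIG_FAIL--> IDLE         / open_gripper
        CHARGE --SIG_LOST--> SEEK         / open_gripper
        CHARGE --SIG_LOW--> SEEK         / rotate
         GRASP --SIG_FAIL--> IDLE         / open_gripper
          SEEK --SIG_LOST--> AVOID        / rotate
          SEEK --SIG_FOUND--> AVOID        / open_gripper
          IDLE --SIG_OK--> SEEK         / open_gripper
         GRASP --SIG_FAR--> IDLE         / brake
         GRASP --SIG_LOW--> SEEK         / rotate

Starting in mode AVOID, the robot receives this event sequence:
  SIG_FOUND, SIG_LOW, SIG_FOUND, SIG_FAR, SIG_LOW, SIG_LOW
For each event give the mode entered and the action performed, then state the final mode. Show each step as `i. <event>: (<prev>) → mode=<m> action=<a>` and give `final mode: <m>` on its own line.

final mode: CHARGE

1. SIG_FOUND: (AVOID) → mode=AVOID action=brake
2. SIG_LOW: (AVOID) → mode=CHARGE action=rotate
3. SIG_FOUND: (CHARGE) → mode=GRASP action=close_gripper
4. SIG_FAR: (GRASP) → mode=IDLE action=brake
5. SIG_LOW: (IDLE) → mode=AVOID action=brake
6. SIG_LOW: (AVOID) → mode=CHARGE action=rotate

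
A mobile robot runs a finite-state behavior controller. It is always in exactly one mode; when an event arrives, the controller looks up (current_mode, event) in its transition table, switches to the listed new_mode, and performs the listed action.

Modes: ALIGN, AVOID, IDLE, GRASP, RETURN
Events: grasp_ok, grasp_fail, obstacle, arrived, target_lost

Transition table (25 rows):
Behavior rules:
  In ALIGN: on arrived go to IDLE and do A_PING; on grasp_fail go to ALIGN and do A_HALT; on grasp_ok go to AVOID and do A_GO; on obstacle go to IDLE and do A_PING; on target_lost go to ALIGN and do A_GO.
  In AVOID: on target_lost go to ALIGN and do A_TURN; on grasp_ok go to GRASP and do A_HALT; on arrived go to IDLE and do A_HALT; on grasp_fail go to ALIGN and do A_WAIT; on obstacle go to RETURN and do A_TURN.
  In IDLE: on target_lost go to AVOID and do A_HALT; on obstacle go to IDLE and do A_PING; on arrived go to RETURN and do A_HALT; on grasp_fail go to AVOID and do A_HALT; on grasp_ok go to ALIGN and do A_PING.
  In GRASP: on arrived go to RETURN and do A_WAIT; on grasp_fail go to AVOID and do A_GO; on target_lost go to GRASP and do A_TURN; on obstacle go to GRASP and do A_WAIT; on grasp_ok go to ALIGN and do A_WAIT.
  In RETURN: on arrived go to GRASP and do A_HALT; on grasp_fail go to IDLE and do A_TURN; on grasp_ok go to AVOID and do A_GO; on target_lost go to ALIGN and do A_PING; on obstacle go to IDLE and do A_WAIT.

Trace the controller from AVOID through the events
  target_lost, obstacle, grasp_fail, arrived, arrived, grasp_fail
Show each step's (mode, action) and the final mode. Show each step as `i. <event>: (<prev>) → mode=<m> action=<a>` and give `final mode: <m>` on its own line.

1. target_lost: (AVOID) → mode=ALIGN action=A_TURN
2. obstacle: (ALIGN) → mode=IDLE action=A_PING
3. grasp_fail: (IDLE) → mode=AVOID action=A_HALT
4. arrived: (AVOID) → mode=IDLE action=A_HALT
5. arrived: (IDLE) → mode=RETURN action=A_HALT
6. grasp_fail: (RETURN) → mode=IDLE action=A_TURN

final mode: IDLE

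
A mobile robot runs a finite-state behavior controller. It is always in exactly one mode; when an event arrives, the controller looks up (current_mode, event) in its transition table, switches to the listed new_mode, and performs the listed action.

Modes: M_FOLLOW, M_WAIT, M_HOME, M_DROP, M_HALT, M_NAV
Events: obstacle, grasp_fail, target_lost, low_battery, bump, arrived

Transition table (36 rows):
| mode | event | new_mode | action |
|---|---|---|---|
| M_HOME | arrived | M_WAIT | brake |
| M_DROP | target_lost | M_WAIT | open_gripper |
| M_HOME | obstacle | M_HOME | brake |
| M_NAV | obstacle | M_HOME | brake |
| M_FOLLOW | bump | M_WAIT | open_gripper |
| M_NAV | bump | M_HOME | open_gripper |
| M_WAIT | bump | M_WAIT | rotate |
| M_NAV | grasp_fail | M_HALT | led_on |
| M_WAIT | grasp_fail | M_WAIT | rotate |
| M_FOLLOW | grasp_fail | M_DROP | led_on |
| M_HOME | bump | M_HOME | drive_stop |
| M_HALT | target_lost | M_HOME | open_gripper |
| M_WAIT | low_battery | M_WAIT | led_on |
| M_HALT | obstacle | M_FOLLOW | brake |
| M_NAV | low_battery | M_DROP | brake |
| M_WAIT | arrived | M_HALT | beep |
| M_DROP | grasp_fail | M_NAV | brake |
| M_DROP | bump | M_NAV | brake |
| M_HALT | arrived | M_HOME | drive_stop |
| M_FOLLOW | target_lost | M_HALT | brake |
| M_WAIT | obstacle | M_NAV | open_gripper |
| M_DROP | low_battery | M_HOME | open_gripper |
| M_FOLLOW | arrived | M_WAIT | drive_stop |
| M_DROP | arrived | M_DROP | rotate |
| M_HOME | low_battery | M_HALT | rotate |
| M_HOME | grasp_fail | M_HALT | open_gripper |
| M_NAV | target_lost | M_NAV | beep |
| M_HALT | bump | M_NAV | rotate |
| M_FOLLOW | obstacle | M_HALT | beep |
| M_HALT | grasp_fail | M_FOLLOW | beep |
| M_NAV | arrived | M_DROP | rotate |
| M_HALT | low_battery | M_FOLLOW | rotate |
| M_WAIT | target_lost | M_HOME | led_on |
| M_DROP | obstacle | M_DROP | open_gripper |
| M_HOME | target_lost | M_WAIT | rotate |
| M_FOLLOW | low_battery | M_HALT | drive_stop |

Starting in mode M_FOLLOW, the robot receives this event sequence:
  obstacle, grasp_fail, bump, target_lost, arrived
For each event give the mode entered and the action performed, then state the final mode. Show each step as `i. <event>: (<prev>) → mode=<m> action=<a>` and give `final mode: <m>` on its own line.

final mode: M_WAIT

1. obstacle: (M_FOLLOW) → mode=M_HALT action=beep
2. grasp_fail: (M_HALT) → mode=M_FOLLOW action=beep
3. bump: (M_FOLLOW) → mode=M_WAIT action=open_gripper
4. target_lost: (M_WAIT) → mode=M_HOME action=led_on
5. arrived: (M_HOME) → mode=M_WAIT action=brake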